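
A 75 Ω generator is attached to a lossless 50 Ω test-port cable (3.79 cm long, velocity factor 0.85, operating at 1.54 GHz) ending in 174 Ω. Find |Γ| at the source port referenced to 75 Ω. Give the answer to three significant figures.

|Γ| ≈ 0.676

λ = v/f = 0.85·c / 1.54 GHz = 0.166 m
βl = 2π·l/λ = 2π × 0.229 = 82.4°
tan(βl) = 7.49
Z_in = Z_0·(Z_L + jZ_0·tanβl)/(Z_0 + jZ_L·tanβl) = 14.6 − j6.11 Ω
Γ_s = (Z_in − Z_s)/(Z_in + Z_s) = (-60.4 − j6.11)/(89.6 − j6.11), |Γ_s| = 0.676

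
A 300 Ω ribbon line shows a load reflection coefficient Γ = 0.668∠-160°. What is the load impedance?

Z_L ≈ 61.5 − j50.7 Ω

Z_L = Z_0·(1 + Γ)/(1 − Γ) = 300·(0.372 − j0.228)/(1.63 + j0.228)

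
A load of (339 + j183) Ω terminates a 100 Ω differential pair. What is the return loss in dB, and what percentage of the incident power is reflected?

Γ = (239 + j183)/(439 + j183), |Γ| = 0.633
RL = −20·log₁₀(0.633) = 3.97 dB
P_refl/P_inc = |Γ|² = 0.401

RL ≈ 3.97 dB; 40.1% of incident power reflected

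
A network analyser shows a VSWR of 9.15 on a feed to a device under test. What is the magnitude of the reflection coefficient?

|Γ| = (S − 1)/(S + 1) = (9.15 − 1)/(9.15 + 1) = 8.15/10.2

|Γ| ≈ 0.803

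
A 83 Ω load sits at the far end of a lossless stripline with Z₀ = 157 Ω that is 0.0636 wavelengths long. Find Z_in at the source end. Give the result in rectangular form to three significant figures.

βl = 2π × 0.0636 = 22.9°
tan(βl) = tan(22.9°) = 0.422
Z_in = Z_0·(Z_L + jZ_0·tanβl)/(Z_0 + jZ_L·tanβl)
     = 157·(83 + j66.3)/(157 + j35.1)

Z_in ≈ 93.2 + j45.5 Ω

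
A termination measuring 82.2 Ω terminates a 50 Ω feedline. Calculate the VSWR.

VSWR ≈ 1.64

For a purely resistive load, VSWR = R_L/Z_0 or Z_0/R_L (whichever > 1) = 82.2/50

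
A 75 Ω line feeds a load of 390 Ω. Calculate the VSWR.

VSWR ≈ 5.2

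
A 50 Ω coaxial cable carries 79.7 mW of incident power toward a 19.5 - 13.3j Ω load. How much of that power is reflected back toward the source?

P_reflected ≈ 17.6 mW

|Γ| = |(-30.5 − j13.3)/(69.5 − j13.3)| = 0.47
|Γ|² = 0.221
P_refl = |Γ|²·P_inc = 17.6 mW, P_del = (1 − |Γ|²)·P_inc = 62.1 mW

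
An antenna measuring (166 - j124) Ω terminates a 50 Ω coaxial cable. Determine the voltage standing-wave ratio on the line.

VSWR ≈ 5.28

Γ = (Z_L − Z_0)/(Z_L + Z_0) = (116 − j124)/(216 − j124)
|Γ| = 170/249 = 0.682
VSWR = (1 + |Γ|)/(1 − |Γ|) = 1.68/0.318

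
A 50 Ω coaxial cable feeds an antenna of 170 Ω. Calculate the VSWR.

Γ = (170 − 50)/(170 + 50) = 0.545
VSWR = (1 + 0.545)/(1 − 0.545)

VSWR ≈ 3.4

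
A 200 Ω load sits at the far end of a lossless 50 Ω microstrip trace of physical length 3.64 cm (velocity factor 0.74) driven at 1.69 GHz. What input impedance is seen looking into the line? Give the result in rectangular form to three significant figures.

λ = v/f = 0.74·c / 1.69 GHz = 0.131 m
βl = 2π·l/λ = 2π × 0.277 = 99.8°
tan(βl) = tan(99.8°) = -5.82
Z_in = Z_0·(Z_L + jZ_0·tanβl)/(Z_0 + jZ_L·tanβl)
     = 50·(200 − j291)/(50 − j1160)

Z_in ≈ 12.8 + j8.04 Ω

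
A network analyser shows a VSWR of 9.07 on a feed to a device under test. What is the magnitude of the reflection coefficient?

|Γ| = (S − 1)/(S + 1) = (9.07 − 1)/(9.07 + 1) = 8.07/10.1

|Γ| ≈ 0.801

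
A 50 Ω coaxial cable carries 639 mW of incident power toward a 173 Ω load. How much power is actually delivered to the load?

Γ = (173 − 50)/(173 + 50) = 0.552
|Γ|² = 0.304
P_refl = |Γ|²·P_inc = 194 mW, P_del = (1 − |Γ|²)·P_inc = 445 mW

P_delivered ≈ 445 mW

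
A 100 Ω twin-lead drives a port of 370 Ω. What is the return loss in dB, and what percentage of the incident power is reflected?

RL ≈ 4.81 dB; 33% of incident power reflected

Γ = (370 − 100)/(370 + 100) = 0.574
RL = −20·log₁₀(0.574) = 4.81 dB
P_refl/P_inc = |Γ|² = 0.33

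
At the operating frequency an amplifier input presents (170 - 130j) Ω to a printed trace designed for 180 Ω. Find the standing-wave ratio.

VSWR ≈ 2.07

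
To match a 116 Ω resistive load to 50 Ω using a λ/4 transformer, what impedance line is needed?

Z_qwt = √(Z_0·R_L) = √(50 × 116) = √5800

Z_qwt ≈ 76.2 Ω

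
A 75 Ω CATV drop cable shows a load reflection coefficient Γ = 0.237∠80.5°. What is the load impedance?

Z_L ≈ 72.4 + j35.9 Ω

Z_L = Z_0·(1 + Γ)/(1 − Γ) = 75·(1.04 + j0.234)/(0.961 − j0.234)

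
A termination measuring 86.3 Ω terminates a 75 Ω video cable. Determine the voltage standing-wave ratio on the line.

Γ = (86.3 − 75)/(86.3 + 75) = 0.0701
VSWR = (1 + 0.0701)/(1 − 0.0701)

VSWR ≈ 1.15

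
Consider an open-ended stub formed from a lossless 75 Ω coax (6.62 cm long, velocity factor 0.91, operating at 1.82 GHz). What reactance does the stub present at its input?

λ = v/f = 0.91·c / 1.82 GHz = 0.15 m
βl = 2π·l/λ = 2π × 0.441 = 159°
tan(βl) = -0.386
For an open-ended stub, Z_in = −jZ_0·cot(βl) = −jZ_0/tan(βl)

X_in ≈ 194 Ω (inductive)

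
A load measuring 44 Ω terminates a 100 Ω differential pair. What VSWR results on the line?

VSWR ≈ 2.27

For a purely resistive load, VSWR = R_L/Z_0 or Z_0/R_L (whichever > 1) = 100/44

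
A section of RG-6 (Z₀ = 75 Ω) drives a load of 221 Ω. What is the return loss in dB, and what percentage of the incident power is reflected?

RL ≈ 6.14 dB; 24.3% of incident power reflected

Γ = (221 − 75)/(221 + 75) = 0.493
RL = −20·log₁₀(0.493) = 6.14 dB
P_refl/P_inc = |Γ|² = 0.243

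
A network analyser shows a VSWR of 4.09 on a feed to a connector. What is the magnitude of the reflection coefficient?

|Γ| ≈ 0.607

|Γ| = (S − 1)/(S + 1) = (4.09 − 1)/(4.09 + 1) = 3.09/5.09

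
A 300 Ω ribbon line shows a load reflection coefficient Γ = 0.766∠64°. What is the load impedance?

Z_L = Z_0·(1 + Γ)/(1 − Γ) = 300·(1.34 + j0.688)/(0.664 − j0.688)

Z_L ≈ 135 + j451 Ω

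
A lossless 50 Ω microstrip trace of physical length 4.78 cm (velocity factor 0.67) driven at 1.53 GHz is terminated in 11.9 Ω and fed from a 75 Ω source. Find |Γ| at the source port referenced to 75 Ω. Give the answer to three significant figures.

|Γ| ≈ 0.626

λ = v/f = 0.67·c / 1.53 GHz = 0.131 m
βl = 2π·l/λ = 2π × 0.364 = 131°
tan(βl) = -1.15
Z_in = Z_0·(Z_L + jZ_0·tanβl)/(Z_0 + jZ_L·tanβl) = 25.7 − j50.5 Ω
Γ_s = (Z_in − Z_s)/(Z_in + Z_s) = (-49.3 − j50.5)/(101 − j50.5), |Γ_s| = 0.626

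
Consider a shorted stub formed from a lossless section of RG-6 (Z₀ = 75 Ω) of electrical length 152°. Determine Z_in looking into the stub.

Z_in ≈ −j39.9 Ω

tan(βl) = -0.532
For a shorted stub, Z_in = jZ_0·tan(βl)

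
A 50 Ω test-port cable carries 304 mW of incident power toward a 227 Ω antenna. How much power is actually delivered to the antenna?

Γ = (227 − 50)/(227 + 50) = 0.639
|Γ|² = 0.408
P_refl = |Γ|²·P_inc = 124 mW, P_del = (1 − |Γ|²)·P_inc = 180 mW

P_delivered ≈ 180 mW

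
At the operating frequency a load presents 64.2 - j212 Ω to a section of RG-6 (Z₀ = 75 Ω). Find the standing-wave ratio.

VSWR ≈ 11.3

Γ = (Z_L − Z_0)/(Z_L + Z_0) = (-10.8 − j212)/(139.2 − j212)
|Γ| = 212/254 = 0.837
VSWR = (1 + |Γ|)/(1 − |Γ|) = 1.84/0.163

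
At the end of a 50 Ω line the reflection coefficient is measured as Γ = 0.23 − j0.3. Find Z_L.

Z_L ≈ 62.8 − j43.9 Ω

Z_L = Z_0·(1 + Γ)/(1 − Γ) = 50·(1.23 − j0.3)/(0.77 + j0.3)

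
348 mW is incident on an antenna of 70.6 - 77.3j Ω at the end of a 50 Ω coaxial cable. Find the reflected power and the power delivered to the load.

|Γ| = |(20.6 − j77.3)/(120.6 − j77.3)| = 0.558
|Γ|² = 0.312
P_refl = |Γ|²·P_inc = 109 mW, P_del = (1 − |Γ|²)·P_inc = 239 mW

P_reflected ≈ 109 mW; P_delivered ≈ 239 mW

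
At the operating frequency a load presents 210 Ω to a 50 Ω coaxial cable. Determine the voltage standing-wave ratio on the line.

VSWR ≈ 4.2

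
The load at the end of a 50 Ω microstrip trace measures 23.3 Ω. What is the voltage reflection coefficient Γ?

Γ = -0.364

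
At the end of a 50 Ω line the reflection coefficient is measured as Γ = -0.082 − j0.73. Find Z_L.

Z_L = Z_0·(1 + Γ)/(1 − Γ) = 50·(0.918 − j0.73)/(1.08 + j0.73)

Z_L ≈ 13.5 − j42.8 Ω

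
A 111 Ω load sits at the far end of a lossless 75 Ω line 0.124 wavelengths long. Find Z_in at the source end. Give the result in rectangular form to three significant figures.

βl = 2π × 0.124 = 44.6°
tan(βl) = tan(44.6°) = 0.988
Z_in = Z_0·(Z_L + jZ_0·tanβl)/(Z_0 + jZ_L·tanβl)
     = 75·(111 + j74.1)/(75 + j110)

Z_in ≈ 69.9 − j28.1 Ω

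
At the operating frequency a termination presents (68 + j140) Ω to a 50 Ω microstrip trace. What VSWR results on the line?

VSWR ≈ 7.73

Γ = (Z_L − Z_0)/(Z_L + Z_0) = (18 + j140)/(118 + j140)
|Γ| = 141/183 = 0.771
VSWR = (1 + |Γ|)/(1 − |Γ|) = 1.77/0.229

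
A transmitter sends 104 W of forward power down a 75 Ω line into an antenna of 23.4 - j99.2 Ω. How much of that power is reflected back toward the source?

|Γ| = |(-51.6 − j99.2)/(98.4 − j99.2)| = 0.8
|Γ|² = 0.64
P_refl = |Γ|²·P_inc = 66.6 W, P_del = (1 − |Γ|²)·P_inc = 37.4 W

P_reflected ≈ 66.6 W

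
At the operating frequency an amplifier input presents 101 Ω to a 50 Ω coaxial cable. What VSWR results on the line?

VSWR ≈ 2.02

Γ = (101 − 50)/(101 + 50) = 0.338
VSWR = (1 + 0.338)/(1 − 0.338)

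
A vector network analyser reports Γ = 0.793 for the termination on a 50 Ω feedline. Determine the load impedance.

Z_L ≈ 433 Ω

Z_L = Z_0·(1 + Γ)/(1 − Γ) = 50·(1.79)/(0.207)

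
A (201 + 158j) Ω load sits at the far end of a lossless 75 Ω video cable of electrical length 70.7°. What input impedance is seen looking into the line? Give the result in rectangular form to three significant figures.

tan(βl) = tan(70.7°) = 2.86
Z_in = Z_0·(Z_L + jZ_0·tanβl)/(Z_0 + jZ_L·tanβl)
     = 75·(201 + j372)/(-376 + j574)

Z_in ≈ 22 − j40.7 Ω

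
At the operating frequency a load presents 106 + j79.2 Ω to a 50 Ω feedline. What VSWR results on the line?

VSWR ≈ 3.49

Γ = (Z_L − Z_0)/(Z_L + Z_0) = (56 + j79.2)/(156 + j79.2)
|Γ| = 97/175 = 0.554
VSWR = (1 + |Γ|)/(1 − |Γ|) = 1.55/0.446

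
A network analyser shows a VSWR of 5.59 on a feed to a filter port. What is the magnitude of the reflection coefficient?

|Γ| ≈ 0.697

|Γ| = (S − 1)/(S + 1) = (5.59 − 1)/(5.59 + 1) = 4.59/6.59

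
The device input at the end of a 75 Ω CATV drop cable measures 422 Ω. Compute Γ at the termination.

Γ = 0.698

Γ = (Z_L − Z_0)/(Z_L + Z_0) = (422 − 75)/(422 + 75) = 347/497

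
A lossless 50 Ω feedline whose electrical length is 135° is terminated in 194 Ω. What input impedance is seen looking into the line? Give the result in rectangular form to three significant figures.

tan(βl) = tan(135°) = -1
Z_in = Z_0·(Z_L + jZ_0·tanβl)/(Z_0 + jZ_L·tanβl)
     = 50·(194 − j50)/(50 − j194)

Z_in ≈ 24.2 + j43.8 Ω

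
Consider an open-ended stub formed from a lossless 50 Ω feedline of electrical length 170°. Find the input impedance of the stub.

Z_in ≈ +j284 Ω

tan(βl) = -0.176
For an open-ended stub, Z_in = −jZ_0·cot(βl) = −jZ_0/tan(βl)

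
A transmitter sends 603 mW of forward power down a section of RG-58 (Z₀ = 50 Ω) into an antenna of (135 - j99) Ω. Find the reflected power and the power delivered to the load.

|Γ| = |(85 − j99)/(185 − j99)| = 0.622
|Γ|² = 0.387
P_refl = |Γ|²·P_inc = 233 mW, P_del = (1 − |Γ|²)·P_inc = 370 mW

P_reflected ≈ 233 mW; P_delivered ≈ 370 mW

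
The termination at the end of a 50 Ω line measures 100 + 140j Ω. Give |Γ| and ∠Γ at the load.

Γ ≈ 0.725 ∠ 27.3°

Γ = (Z_L − Z_0)/(Z_L + Z_0) = (50 + j140)/(150 + j140)
|Γ| = 149/205 = 0.725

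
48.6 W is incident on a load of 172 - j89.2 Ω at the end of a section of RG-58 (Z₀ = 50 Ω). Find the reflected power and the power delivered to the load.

|Γ| = |(122 − j89.2)/(222 − j89.2)| = 0.632
|Γ|² = 0.399
P_refl = |Γ|²·P_inc = 19.4 W, P_del = (1 − |Γ|²)·P_inc = 29.2 W

P_reflected ≈ 19.4 W; P_delivered ≈ 29.2 W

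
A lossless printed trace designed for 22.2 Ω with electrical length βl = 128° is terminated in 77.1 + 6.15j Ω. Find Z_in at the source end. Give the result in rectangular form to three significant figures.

Z_in ≈ 9.42 + j14.5 Ω

tan(βl) = tan(128°) = -1.28
Z_in = Z_0·(Z_L + jZ_0·tanβl)/(Z_0 + jZ_L·tanβl)
     = 22.2·(77.1 − j22.3)/(30.1 − j98.7)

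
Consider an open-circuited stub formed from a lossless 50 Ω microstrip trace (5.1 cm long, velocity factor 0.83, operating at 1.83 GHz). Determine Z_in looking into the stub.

Z_in ≈ +j49.9 Ω

λ = v/f = 0.83·c / 1.83 GHz = 0.136 m
βl = 2π·l/λ = 2π × 0.375 = 135°
tan(βl) = -1
For an open-circuited stub, Z_in = −jZ_0·cot(βl) = −jZ_0/tan(βl)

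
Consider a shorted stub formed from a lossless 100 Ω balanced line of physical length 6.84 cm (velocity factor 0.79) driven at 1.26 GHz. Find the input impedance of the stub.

Z_in ≈ −j115 Ω

λ = v/f = 0.79·c / 1.26 GHz = 0.188 m
βl = 2π·l/λ = 2π × 0.364 = 131°
tan(βl) = -1.15
For a shorted stub, Z_in = jZ_0·tan(βl)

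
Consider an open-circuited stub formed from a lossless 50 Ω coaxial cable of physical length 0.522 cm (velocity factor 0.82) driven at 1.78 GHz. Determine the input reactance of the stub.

λ = v/f = 0.82·c / 1.78 GHz = 0.138 m
βl = 2π·l/λ = 2π × 0.0378 = 13.6°
tan(βl) = 0.242
For an open-circuited stub, Z_in = −jZ_0·cot(βl) = −jZ_0/tan(βl)

X_in ≈ -207 Ω (capacitive)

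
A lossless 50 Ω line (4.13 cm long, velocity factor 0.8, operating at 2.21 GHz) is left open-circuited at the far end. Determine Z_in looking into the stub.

Z_in ≈ +j53.4 Ω

λ = v/f = 0.8·c / 2.21 GHz = 0.109 m
βl = 2π·l/λ = 2π × 0.38 = 137°
tan(βl) = -0.935
For an open-circuited stub, Z_in = −jZ_0·cot(βl) = −jZ_0/tan(βl)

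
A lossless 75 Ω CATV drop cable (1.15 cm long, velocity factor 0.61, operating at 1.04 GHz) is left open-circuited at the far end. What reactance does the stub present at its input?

λ = v/f = 0.61·c / 1.04 GHz = 0.176 m
βl = 2π·l/λ = 2π × 0.0654 = 23.5°
tan(βl) = 0.435
For an open-circuited stub, Z_in = −jZ_0·cot(βl) = −jZ_0/tan(βl)

X_in ≈ -172 Ω (capacitive)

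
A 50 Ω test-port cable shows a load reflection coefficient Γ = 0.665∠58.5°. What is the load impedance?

Z_L ≈ 37.3 + j75.9 Ω

Z_L = Z_0·(1 + Γ)/(1 − Γ) = 50·(1.35 + j0.567)/(0.653 − j0.567)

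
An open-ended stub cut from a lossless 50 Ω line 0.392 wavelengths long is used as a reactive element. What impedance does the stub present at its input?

βl = 2π × 0.392 = 141°
tan(βl) = -0.806
For an open-ended stub, Z_in = −jZ_0·cot(βl) = −jZ_0/tan(βl)

Z_in ≈ +j62 Ω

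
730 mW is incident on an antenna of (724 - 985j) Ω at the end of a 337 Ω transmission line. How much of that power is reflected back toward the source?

|Γ| = |(387 − j985)/(1061 − j985)| = 0.731
|Γ|² = 0.534
P_refl = |Γ|²·P_inc = 390 mW, P_del = (1 − |Γ|²)·P_inc = 340 mW

P_reflected ≈ 390 mW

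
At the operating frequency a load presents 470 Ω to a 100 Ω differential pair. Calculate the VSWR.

VSWR ≈ 4.7

Γ = (470 − 100)/(470 + 100) = 0.649
VSWR = (1 + 0.649)/(1 − 0.649)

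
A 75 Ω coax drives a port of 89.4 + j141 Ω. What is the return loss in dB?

Γ = (14.4 + j141)/(164.4 + j141), |Γ| = 0.654
RL = −20·log₁₀|Γ| = −20·log₁₀(0.654)

RL ≈ 3.68 dB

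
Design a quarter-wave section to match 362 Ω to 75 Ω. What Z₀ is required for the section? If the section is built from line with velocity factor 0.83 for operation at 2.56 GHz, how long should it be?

Z_qwt ≈ 165 Ω; length ≈ 2.43 cm

Z_qwt = √(Z_0·R_L) = √(75 × 362) = √27150
λ = 0.83·c/f = 0.0973 m, so l = λ/4 = 0.0243 m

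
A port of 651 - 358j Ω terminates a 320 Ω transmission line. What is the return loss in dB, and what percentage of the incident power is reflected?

RL ≈ 6.54 dB; 22.2% of incident power reflected

Γ = (331 − j358)/(971 − j358), |Γ| = 0.471
RL = −20·log₁₀(0.471) = 6.54 dB
P_refl/P_inc = |Γ|² = 0.222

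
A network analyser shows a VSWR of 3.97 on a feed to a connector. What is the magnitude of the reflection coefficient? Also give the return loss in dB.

|Γ| ≈ 0.598; return loss ≈ 4.47 dB

|Γ| = (S − 1)/(S + 1) = (3.97 − 1)/(3.97 + 1) = 2.97/4.97
RL = −20·log₁₀|Γ| = −20·log₁₀(0.598)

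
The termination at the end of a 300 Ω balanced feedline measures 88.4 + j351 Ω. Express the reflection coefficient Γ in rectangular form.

Γ ≈ 0.15 + j0.768

Γ = (Z_L − Z_0)/(Z_L + Z_0) = (-211.6 + j351)/(388.4 + j351)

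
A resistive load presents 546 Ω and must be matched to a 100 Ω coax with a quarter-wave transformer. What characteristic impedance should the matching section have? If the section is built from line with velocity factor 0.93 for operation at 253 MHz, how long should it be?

Z_qwt ≈ 234 Ω; length ≈ 27.6 cm

Z_qwt = √(Z_0·R_L) = √(100 × 546) = √54600
λ = 0.93·c/f = 1.1 m, so l = λ/4 = 0.276 m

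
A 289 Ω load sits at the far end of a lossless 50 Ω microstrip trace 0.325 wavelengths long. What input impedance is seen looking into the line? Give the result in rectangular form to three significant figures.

Z_in ≈ 10.8 + j24.5 Ω

βl = 2π × 0.325 = 117°
tan(βl) = tan(117°) = -1.96
Z_in = Z_0·(Z_L + jZ_0·tanβl)/(Z_0 + jZ_L·tanβl)
     = 50·(289 − j98.1)/(50 − j567)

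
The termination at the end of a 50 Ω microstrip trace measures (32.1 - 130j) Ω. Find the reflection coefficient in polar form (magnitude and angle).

Γ = (Z_L − Z_0)/(Z_L + Z_0) = (-17.9 − j130)/(82.1 − j130)
|Γ| = 131/154 = 0.853

Γ ≈ 0.853 ∠ -40.1°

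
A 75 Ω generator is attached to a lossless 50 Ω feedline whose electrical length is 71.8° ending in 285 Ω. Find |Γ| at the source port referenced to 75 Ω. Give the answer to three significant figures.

tan(βl) = 3.04
Z_in = Z_0·(Z_L + jZ_0·tanβl)/(Z_0 + jZ_L·tanβl) = 9.69 − j15.9 Ω
Γ_s = (Z_in − Z_s)/(Z_in + Z_s) = (-65.3 − j15.9)/(84.7 − j15.9), |Γ_s| = 0.78

|Γ| ≈ 0.78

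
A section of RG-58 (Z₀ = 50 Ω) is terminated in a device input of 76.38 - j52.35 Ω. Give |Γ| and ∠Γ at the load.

Γ ≈ 0.429 ∠ -40.8°

Γ = (Z_L − Z_0)/(Z_L + Z_0) = (26.38 − j52.35)/(126.4 − j52.35)
|Γ| = 58.6/137 = 0.429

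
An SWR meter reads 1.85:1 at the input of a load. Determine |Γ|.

|Γ| ≈ 0.298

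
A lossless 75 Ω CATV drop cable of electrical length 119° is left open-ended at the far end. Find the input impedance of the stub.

Z_in ≈ +j41.6 Ω

tan(βl) = -1.8
For an open-ended stub, Z_in = −jZ_0·cot(βl) = −jZ_0/tan(βl)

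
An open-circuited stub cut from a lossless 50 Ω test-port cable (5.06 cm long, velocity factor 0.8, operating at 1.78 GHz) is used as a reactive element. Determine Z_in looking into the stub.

λ = v/f = 0.8·c / 1.78 GHz = 0.135 m
βl = 2π·l/λ = 2π × 0.375 = 135°
tan(βl) = -0.996
For an open-circuited stub, Z_in = −jZ_0·cot(βl) = −jZ_0/tan(βl)

Z_in ≈ +j50.2 Ω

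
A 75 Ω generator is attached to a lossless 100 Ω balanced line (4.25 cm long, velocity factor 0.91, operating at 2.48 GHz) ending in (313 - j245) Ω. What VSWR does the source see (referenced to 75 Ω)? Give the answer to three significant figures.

VSWR ≈ 6.07

λ = v/f = 0.91·c / 2.48 GHz = 0.11 m
βl = 2π·l/λ = 2π × 0.386 = 139°
tan(βl) = -0.87
Z_in = Z_0·(Z_L + jZ_0·tanβl)/(Z_0 + jZ_L·tanβl) = 63.3 + j141 Ω
Γ_s = (Z_in − Z_s)/(Z_in + Z_s) = (-11.7 + j141)/(138 + j141), |Γ_s| = 0.717
VSWR = (1 + |Γ_s|)/(1 − |Γ_s|)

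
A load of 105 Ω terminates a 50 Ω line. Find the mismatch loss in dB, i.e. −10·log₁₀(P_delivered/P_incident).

mismatch loss ≈ 0.584 dB

Γ = (105 − 50)/(105 + 50) = 0.355
|Γ|² = 0.126, so P_del/P_inc = 1 − |Γ|² = 0.874
ML = −10·log₁₀(1 − |Γ|²)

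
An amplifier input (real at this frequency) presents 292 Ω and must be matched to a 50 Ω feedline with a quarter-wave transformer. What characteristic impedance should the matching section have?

Z_qwt = √(Z_0·R_L) = √(50 × 292) = √14600

Z_qwt ≈ 121 Ω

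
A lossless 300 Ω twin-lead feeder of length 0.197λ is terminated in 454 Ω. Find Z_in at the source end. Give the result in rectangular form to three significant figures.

Z_in ≈ 211 − j55.6 Ω

βl = 2π × 0.197 = 70.9°
tan(βl) = tan(70.9°) = 2.89
Z_in = Z_0·(Z_L + jZ_0·tanβl)/(Z_0 + jZ_L·tanβl)
     = 300·(454 + j867)/(300 + j1310)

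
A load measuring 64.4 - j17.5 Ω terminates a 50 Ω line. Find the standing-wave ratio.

Γ = (Z_L − Z_0)/(Z_L + Z_0) = (14.4 − j17.5)/(114.4 − j17.5)
|Γ| = 22.7/116 = 0.196
VSWR = (1 + |Γ|)/(1 − |Γ|) = 1.2/0.804

VSWR ≈ 1.49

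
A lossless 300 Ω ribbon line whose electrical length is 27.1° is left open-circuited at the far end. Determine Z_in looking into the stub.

tan(βl) = 0.512
For an open-circuited stub, Z_in = −jZ_0·cot(βl) = −jZ_0/tan(βl)

Z_in ≈ −j586 Ω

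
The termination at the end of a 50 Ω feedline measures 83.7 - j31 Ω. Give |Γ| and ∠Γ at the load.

Γ ≈ 0.334 ∠ -29.6°

Γ = (Z_L − Z_0)/(Z_L + Z_0) = (33.7 − j31)/(133.7 − j31)
|Γ| = 45.8/137 = 0.334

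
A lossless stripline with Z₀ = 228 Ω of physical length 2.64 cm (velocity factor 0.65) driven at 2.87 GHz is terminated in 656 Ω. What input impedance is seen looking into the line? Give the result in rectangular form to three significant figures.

Z_in ≈ 163 + j203 Ω

λ = v/f = 0.65·c / 2.87 GHz = 0.0679 m
βl = 2π·l/λ = 2π × 0.389 = 140°
tan(βl) = tan(140°) = -0.843
Z_in = Z_0·(Z_L + jZ_0·tanβl)/(Z_0 + jZ_L·tanβl)
     = 228·(656 − j192)/(228 − j553)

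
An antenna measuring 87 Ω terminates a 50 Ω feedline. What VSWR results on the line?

Γ = (87 − 50)/(87 + 50) = 0.27
VSWR = (1 + 0.27)/(1 − 0.27)

VSWR ≈ 1.74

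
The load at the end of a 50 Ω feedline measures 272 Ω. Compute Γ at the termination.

Γ = 0.689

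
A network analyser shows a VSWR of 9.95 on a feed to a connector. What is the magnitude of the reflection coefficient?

|Γ| = (S − 1)/(S + 1) = (9.95 − 1)/(9.95 + 1) = 8.95/10.9

|Γ| ≈ 0.817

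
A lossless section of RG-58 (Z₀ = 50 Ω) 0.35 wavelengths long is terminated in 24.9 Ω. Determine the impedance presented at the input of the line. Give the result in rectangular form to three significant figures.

Z_in ≈ 49 − j35.2 Ω

βl = 2π × 0.35 = 126°
tan(βl) = tan(126°) = -1.38
Z_in = Z_0·(Z_L + jZ_0·tanβl)/(Z_0 + jZ_L·tanβl)
     = 50·(24.9 − j68.8)/(50 − j34.3)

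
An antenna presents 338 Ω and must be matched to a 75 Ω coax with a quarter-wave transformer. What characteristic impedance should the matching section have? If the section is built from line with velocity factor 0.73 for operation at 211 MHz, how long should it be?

Z_qwt ≈ 159 Ω; length ≈ 25.9 cm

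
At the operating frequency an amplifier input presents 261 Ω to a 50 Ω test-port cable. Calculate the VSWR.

VSWR ≈ 5.22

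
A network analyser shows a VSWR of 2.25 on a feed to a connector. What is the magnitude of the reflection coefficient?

|Γ| ≈ 0.385

|Γ| = (S − 1)/(S + 1) = (2.25 − 1)/(2.25 + 1) = 1.25/3.25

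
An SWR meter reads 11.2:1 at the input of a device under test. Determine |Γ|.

|Γ| ≈ 0.836

|Γ| = (S − 1)/(S + 1) = (11.2 − 1)/(11.2 + 1) = 10.2/12.2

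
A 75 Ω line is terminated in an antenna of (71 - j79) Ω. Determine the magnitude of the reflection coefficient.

Γ = (Z_L − Z_0)/(Z_L + Z_0) = (-4 − j79)/(146 − j79)
|Γ| = 79.1/166

|Γ| ≈ 0.477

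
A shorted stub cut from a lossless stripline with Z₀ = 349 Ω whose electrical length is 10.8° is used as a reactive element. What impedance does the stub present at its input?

tan(βl) = 0.191
For a shorted stub, Z_in = jZ_0·tan(βl)

Z_in ≈ +j66.6 Ω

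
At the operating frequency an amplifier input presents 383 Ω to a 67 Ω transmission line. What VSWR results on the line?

For a purely resistive load, VSWR = R_L/Z_0 or Z_0/R_L (whichever > 1) = 383/67

VSWR ≈ 5.72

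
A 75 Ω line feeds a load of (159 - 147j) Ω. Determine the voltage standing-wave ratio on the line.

Γ = (Z_L − Z_0)/(Z_L + Z_0) = (84 − j147)/(234 − j147)
|Γ| = 169/276 = 0.613
VSWR = (1 + |Γ|)/(1 − |Γ|) = 1.61/0.387

VSWR ≈ 4.16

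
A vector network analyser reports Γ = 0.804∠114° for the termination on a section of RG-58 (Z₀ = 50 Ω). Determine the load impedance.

Z_L = Z_0·(1 + Γ)/(1 − Γ) = 50·(0.673 + j0.734)/(1.33 − j0.734)

Z_L ≈ 7.69 + j31.9 Ω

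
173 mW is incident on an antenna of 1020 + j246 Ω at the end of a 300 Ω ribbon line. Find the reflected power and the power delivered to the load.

P_reflected ≈ 55.6 mW; P_delivered ≈ 117 mW

|Γ| = |(720 + j246)/(1320 + j246)| = 0.567
|Γ|² = 0.321
P_refl = |Γ|²·P_inc = 55.6 mW, P_del = (1 − |Γ|²)·P_inc = 117 mW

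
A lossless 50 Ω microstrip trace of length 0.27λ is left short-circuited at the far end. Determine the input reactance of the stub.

X_in ≈ -396 Ω (capacitive)

βl = 2π × 0.27 = 97.2°
tan(βl) = -7.92
For a short-circuited stub, Z_in = jZ_0·tan(βl)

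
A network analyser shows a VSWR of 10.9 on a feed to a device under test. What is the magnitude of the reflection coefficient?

|Γ| ≈ 0.832

|Γ| = (S − 1)/(S + 1) = (10.9 − 1)/(10.9 + 1) = 9.9/11.9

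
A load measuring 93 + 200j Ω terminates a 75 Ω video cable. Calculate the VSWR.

VSWR ≈ 7.65

Γ = (Z_L − Z_0)/(Z_L + Z_0) = (18 + j200)/(168 + j200)
|Γ| = 201/261 = 0.769
VSWR = (1 + |Γ|)/(1 − |Γ|) = 1.77/0.231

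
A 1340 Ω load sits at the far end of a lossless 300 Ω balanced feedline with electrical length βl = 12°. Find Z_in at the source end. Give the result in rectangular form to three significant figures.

Z_in ≈ 737 − j636 Ω

tan(βl) = tan(12°) = 0.213
Z_in = Z_0·(Z_L + jZ_0·tanβl)/(Z_0 + jZ_L·tanβl)
     = 300·(1340 + j63.8)/(300 + j285)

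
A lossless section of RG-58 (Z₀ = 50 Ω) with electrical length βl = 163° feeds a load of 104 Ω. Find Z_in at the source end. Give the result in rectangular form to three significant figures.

Z_in ≈ 81 + j36.2 Ω

tan(βl) = tan(163°) = -0.306
Z_in = Z_0·(Z_L + jZ_0·tanβl)/(Z_0 + jZ_L·tanβl)
     = 50·(104 − j15.3)/(50 − j31.8)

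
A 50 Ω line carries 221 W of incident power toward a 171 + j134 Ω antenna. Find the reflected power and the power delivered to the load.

|Γ| = |(121 + j134)/(221 + j134)| = 0.699
|Γ|² = 0.488
P_refl = |Γ|²·P_inc = 108 W, P_del = (1 − |Γ|²)·P_inc = 113 W

P_reflected ≈ 108 W; P_delivered ≈ 113 W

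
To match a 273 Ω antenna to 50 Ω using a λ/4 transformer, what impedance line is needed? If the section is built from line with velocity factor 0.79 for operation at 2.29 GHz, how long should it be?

Z_qwt ≈ 117 Ω; length ≈ 2.59 cm

Z_qwt = √(Z_0·R_L) = √(50 × 273) = √13650
λ = 0.79·c/f = 0.103 m, so l = λ/4 = 0.0259 m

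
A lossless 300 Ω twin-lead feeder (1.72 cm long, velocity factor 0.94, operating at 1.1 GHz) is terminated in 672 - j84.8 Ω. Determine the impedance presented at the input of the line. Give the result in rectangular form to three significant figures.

Z_in ≈ 354 − j272 Ω

λ = v/f = 0.94·c / 1.1 GHz = 0.256 m
βl = 2π·l/λ = 2π × 0.0671 = 24.2°
tan(βl) = tan(24.2°) = 0.448
Z_in = Z_0·(Z_L + jZ_0·tanβl)/(Z_0 + jZ_L·tanβl)
     = 300·(672 + j49.7)/(338 + j301)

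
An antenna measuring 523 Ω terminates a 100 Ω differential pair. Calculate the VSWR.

Γ = (523 − 100)/(523 + 100) = 0.679
VSWR = (1 + 0.679)/(1 − 0.679)

VSWR ≈ 5.23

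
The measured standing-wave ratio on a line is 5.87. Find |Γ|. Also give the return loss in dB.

|Γ| ≈ 0.709; return loss ≈ 2.99 dB

|Γ| = (S − 1)/(S + 1) = (5.87 − 1)/(5.87 + 1) = 4.87/6.87
RL = −20·log₁₀|Γ| = −20·log₁₀(0.709)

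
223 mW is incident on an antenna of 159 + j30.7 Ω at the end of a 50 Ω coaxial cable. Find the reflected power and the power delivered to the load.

P_reflected ≈ 64.1 mW; P_delivered ≈ 159 mW

|Γ| = |(109 + j30.7)/(209 + j30.7)| = 0.536
|Γ|² = 0.287
P_refl = |Γ|²·P_inc = 64.1 mW, P_del = (1 − |Γ|²)·P_inc = 159 mW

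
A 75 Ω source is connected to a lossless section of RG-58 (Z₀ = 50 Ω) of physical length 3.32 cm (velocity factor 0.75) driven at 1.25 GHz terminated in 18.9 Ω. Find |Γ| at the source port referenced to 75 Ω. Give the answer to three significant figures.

|Γ| ≈ 0.37

λ = v/f = 0.75·c / 1.25 GHz = 0.18 m
βl = 2π·l/λ = 2π × 0.184 = 66.4°
tan(βl) = 2.29
Z_in = Z_0·(Z_L + jZ_0·tanβl)/(Z_0 + jZ_L·tanβl) = 67.4 + j56.1 Ω
Γ_s = (Z_in − Z_s)/(Z_in + Z_s) = (-7.56 + j56.1)/(142 + j56.1), |Γ_s| = 0.37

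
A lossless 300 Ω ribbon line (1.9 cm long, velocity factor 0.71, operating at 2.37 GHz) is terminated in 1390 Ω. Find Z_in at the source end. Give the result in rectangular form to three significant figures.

Z_in ≈ 68.5 − j70.5 Ω

λ = v/f = 0.71·c / 2.37 GHz = 0.0899 m
βl = 2π·l/λ = 2π × 0.211 = 76.1°
tan(βl) = tan(76.1°) = 4.04
Z_in = Z_0·(Z_L + jZ_0·tanβl)/(Z_0 + jZ_L·tanβl)
     = 300·(1390 + j1210)/(300 + j5620)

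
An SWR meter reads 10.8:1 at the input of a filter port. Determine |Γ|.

|Γ| ≈ 0.831

|Γ| = (S − 1)/(S + 1) = (10.8 − 1)/(10.8 + 1) = 9.8/11.8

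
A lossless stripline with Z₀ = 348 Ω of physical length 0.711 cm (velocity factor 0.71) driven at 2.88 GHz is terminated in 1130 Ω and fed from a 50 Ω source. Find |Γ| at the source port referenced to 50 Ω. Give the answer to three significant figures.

|Γ| ≈ 0.883

λ = v/f = 0.71·c / 2.88 GHz = 0.074 m
βl = 2π·l/λ = 2π × 0.0961 = 34.6°
tan(βl) = 0.69
Z_in = Z_0·(Z_L + jZ_0·tanβl)/(Z_0 + jZ_L·tanβl) = 277 − j381 Ω
Γ_s = (Z_in − Z_s)/(Z_in + Z_s) = (227 − j381)/(327 − j381), |Γ_s| = 0.883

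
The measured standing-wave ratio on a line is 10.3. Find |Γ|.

|Γ| ≈ 0.823

|Γ| = (S − 1)/(S + 1) = (10.3 − 1)/(10.3 + 1) = 9.3/11.3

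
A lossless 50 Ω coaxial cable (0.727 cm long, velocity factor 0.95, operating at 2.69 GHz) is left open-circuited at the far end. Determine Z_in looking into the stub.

λ = v/f = 0.95·c / 2.69 GHz = 0.106 m
βl = 2π·l/λ = 2π × 0.0686 = 24.7°
tan(βl) = 0.46
For an open-circuited stub, Z_in = −jZ_0·cot(βl) = −jZ_0/tan(βl)

Z_in ≈ −j109 Ω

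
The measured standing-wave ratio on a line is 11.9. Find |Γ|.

|Γ| = (S − 1)/(S + 1) = (11.9 − 1)/(11.9 + 1) = 10.9/12.9

|Γ| ≈ 0.845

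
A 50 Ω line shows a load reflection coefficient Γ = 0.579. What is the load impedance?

Z_L = Z_0·(1 + Γ)/(1 − Γ) = 50·(1.58)/(0.421)

Z_L ≈ 188 Ω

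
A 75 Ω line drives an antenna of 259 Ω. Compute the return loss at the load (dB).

RL ≈ 5.18 dB

Γ = (259 − 75)/(259 + 75) = 0.551
RL = −20·log₁₀|Γ| = −20·log₁₀(0.551)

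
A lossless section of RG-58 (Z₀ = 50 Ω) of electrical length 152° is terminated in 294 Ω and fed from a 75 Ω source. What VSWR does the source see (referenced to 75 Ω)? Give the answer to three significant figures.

tan(βl) = -0.532
Z_in = Z_0·(Z_L + jZ_0·tanβl)/(Z_0 + jZ_L·tanβl) = 35 + j82.8 Ω
Γ_s = (Z_in − Z_s)/(Z_in + Z_s) = (-40 + j82.8)/(110 + j82.8), |Γ_s| = 0.668
VSWR = (1 + |Γ_s|)/(1 − |Γ_s|)

VSWR ≈ 5.02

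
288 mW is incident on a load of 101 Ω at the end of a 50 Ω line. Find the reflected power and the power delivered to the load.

P_reflected ≈ 32.9 mW; P_delivered ≈ 255 mW

Γ = (101 − 50)/(101 + 50) = 0.338
|Γ|² = 0.114
P_refl = |Γ|²·P_inc = 32.9 mW, P_del = (1 − |Γ|²)·P_inc = 255 mW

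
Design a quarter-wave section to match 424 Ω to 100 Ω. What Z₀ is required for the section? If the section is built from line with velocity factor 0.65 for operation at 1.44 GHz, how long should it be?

Z_qwt = √(Z_0·R_L) = √(100 × 424) = √42400
λ = 0.65·c/f = 0.135 m, so l = λ/4 = 0.0339 m

Z_qwt ≈ 206 Ω; length ≈ 3.39 cm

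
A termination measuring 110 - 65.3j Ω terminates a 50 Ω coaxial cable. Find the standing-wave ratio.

VSWR ≈ 3.11

Γ = (Z_L − Z_0)/(Z_L + Z_0) = (60 − j65.3)/(160 − j65.3)
|Γ| = 88.7/173 = 0.513
VSWR = (1 + |Γ|)/(1 − |Γ|) = 1.51/0.487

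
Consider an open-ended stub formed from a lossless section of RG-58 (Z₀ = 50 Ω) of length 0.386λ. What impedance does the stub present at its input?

βl = 2π × 0.386 = 139°
tan(βl) = -0.871
For an open-ended stub, Z_in = −jZ_0·cot(βl) = −jZ_0/tan(βl)

Z_in ≈ +j57.4 Ω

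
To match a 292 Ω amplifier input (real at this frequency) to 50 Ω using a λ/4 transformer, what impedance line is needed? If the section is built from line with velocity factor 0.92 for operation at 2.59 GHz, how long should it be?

Z_qwt ≈ 121 Ω; length ≈ 2.66 cm

Z_qwt = √(Z_0·R_L) = √(50 × 292) = √14600
λ = 0.92·c/f = 0.107 m, so l = λ/4 = 0.0266 m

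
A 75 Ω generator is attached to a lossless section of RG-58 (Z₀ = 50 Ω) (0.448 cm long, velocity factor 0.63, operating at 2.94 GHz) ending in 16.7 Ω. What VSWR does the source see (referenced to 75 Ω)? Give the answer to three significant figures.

λ = v/f = 0.63·c / 2.94 GHz = 0.0643 m
βl = 2π·l/λ = 2π × 0.0697 = 25.1°
tan(βl) = 0.468
Z_in = Z_0·(Z_L + jZ_0·tanβl)/(Z_0 + jZ_L·tanβl) = 19.9 + j20.3 Ω
Γ_s = (Z_in − Z_s)/(Z_in + Z_s) = (-55.1 + j20.3)/(94.9 + j20.3), |Γ_s| = 0.605
VSWR = (1 + |Γ_s|)/(1 − |Γ_s|)

VSWR ≈ 4.07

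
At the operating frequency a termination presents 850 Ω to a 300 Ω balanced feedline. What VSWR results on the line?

VSWR ≈ 2.83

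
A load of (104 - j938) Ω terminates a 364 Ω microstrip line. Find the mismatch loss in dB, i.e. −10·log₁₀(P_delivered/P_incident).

Γ = (-260 − j938)/(468 − j938), |Γ| = 0.929
|Γ|² = 0.862, so P_del/P_inc = 1 − |Γ|² = 0.138
ML = −10·log₁₀(1 − |Γ|²)

mismatch loss ≈ 8.61 dB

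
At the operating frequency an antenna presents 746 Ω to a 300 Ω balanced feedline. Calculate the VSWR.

VSWR ≈ 2.49

Γ = (746 − 300)/(746 + 300) = 0.426
VSWR = (1 + 0.426)/(1 − 0.426)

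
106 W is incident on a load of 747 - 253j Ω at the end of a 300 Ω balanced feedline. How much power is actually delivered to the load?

P_delivered ≈ 81.9 W

|Γ| = |(447 − j253)/(1047 − j253)| = 0.477
|Γ|² = 0.227
P_refl = |Γ|²·P_inc = 24.1 W, P_del = (1 − |Γ|²)·P_inc = 81.9 W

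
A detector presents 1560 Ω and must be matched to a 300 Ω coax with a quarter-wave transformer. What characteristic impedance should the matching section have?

Z_qwt = √(Z_0·R_L) = √(300 × 1560) = √468000

Z_qwt ≈ 684 Ω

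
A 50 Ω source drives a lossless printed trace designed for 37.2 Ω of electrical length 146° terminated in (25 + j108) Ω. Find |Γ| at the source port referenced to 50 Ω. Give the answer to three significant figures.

|Γ| ≈ 0.885

tan(βl) = -0.675
Z_in = Z_0·(Z_L + jZ_0·tanβl)/(Z_0 + jZ_L·tanβl) = 4.06 + j28.6 Ω
Γ_s = (Z_in − Z_s)/(Z_in + Z_s) = (-45.9 + j28.6)/(54.1 + j28.6), |Γ_s| = 0.885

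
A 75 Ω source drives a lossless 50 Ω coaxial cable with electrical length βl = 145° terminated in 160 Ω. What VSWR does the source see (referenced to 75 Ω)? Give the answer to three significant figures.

VSWR ≈ 3.07

tan(βl) = -0.7
Z_in = Z_0·(Z_L + jZ_0·tanβl)/(Z_0 + jZ_L·tanβl) = 39.6 + j53.7 Ω
Γ_s = (Z_in − Z_s)/(Z_in + Z_s) = (-35.4 + j53.7)/(115 + j53.7), |Γ_s| = 0.508
VSWR = (1 + |Γ_s|)/(1 − |Γ_s|)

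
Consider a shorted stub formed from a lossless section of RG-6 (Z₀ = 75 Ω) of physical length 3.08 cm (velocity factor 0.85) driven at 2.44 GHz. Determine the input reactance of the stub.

λ = v/f = 0.85·c / 2.44 GHz = 0.105 m
βl = 2π·l/λ = 2π × 0.295 = 106°
tan(βl) = -3.47
For a shorted stub, Z_in = jZ_0·tan(βl)

X_in ≈ -260 Ω (capacitive)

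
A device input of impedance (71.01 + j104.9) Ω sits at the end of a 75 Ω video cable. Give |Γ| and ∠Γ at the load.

Γ ≈ 0.584 ∠ 56.5°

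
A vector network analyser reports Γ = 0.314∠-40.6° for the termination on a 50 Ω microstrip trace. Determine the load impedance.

Z_L = Z_0·(1 + Γ)/(1 − Γ) = 50·(1.24 − j0.204)/(0.762 + j0.204)

Z_L ≈ 72.5 − j32.9 Ω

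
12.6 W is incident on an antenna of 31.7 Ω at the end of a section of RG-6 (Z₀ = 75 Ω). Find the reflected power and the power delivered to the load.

Γ = (31.7 − 75)/(31.7 + 75) = -0.406
|Γ|² = 0.165
P_refl = |Γ|²·P_inc = 2.07 W, P_del = (1 − |Γ|²)·P_inc = 10.5 W

P_reflected ≈ 2.07 W; P_delivered ≈ 10.5 W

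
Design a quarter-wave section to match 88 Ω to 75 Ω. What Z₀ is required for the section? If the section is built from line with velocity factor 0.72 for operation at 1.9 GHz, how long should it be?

Z_qwt ≈ 81.2 Ω; length ≈ 2.84 cm

Z_qwt = √(Z_0·R_L) = √(75 × 88) = √6600
λ = 0.72·c/f = 0.114 m, so l = λ/4 = 0.0284 m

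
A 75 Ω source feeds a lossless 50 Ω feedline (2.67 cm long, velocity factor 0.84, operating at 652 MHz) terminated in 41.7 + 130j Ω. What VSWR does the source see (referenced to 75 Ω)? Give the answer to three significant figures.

VSWR ≈ 6.77

λ = v/f = 0.84·c / 652 MHz = 0.387 m
βl = 2π·l/λ = 2π × 0.0691 = 24.9°
tan(βl) = 0.464
Z_in = Z_0·(Z_L + jZ_0·tanβl)/(Z_0 + jZ_L·tanβl) = 264 − j248 Ω
Γ_s = (Z_in − Z_s)/(Z_in + Z_s) = (189 − j248)/(339 − j248), |Γ_s| = 0.743
VSWR = (1 + |Γ_s|)/(1 − |Γ_s|)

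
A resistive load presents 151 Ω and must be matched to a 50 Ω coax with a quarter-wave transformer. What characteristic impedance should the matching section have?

Z_qwt ≈ 86.9 Ω

Z_qwt = √(Z_0·R_L) = √(50 × 151) = √7550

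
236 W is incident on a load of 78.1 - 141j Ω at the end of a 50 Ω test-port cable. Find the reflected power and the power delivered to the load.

P_reflected ≈ 134 W; P_delivered ≈ 102 W

|Γ| = |(28.1 − j141)/(128.1 − j141)| = 0.755
|Γ|² = 0.57
P_refl = |Γ|²·P_inc = 134 W, P_del = (1 − |Γ|²)·P_inc = 102 W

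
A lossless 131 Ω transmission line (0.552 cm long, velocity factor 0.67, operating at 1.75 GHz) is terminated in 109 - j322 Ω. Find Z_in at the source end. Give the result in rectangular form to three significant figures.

Z_in ≈ 37.5 − j165 Ω

λ = v/f = 0.67·c / 1.75 GHz = 0.115 m
βl = 2π·l/λ = 2π × 0.0481 = 17.3°
tan(βl) = tan(17.3°) = 0.311
Z_in = Z_0·(Z_L + jZ_0·tanβl)/(Z_0 + jZ_L·tanβl)
     = 131·(109 − j281)/(231 + j34)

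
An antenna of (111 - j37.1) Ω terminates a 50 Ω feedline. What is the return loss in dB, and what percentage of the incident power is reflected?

Γ = (61 − j37.1)/(161 − j37.1), |Γ| = 0.432
RL = −20·log₁₀(0.432) = 7.29 dB
P_refl/P_inc = |Γ|² = 0.187

RL ≈ 7.29 dB; 18.7% of incident power reflected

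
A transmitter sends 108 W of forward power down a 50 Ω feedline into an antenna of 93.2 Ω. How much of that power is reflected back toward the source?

P_reflected ≈ 9.83 W

Γ = (93.2 − 50)/(93.2 + 50) = 0.302
|Γ|² = 0.091
P_refl = |Γ|²·P_inc = 9.83 W, P_del = (1 − |Γ|²)·P_inc = 98.2 W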